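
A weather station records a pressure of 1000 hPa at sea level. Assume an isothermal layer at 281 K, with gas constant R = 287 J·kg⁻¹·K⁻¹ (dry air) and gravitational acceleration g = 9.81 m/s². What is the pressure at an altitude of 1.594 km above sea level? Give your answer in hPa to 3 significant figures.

Scale height: H = RT/g = 287 × 281 / 9.81 = 8220.9 m.
Barometric formula: P = P₀ exp(−z/H).
z/H = 1594.0/8220.9 = 0.19390; exp(−0.19390) = 0.82374.
P = 1000 × 0.82374 = 823.74 hPa.

P ≈ 824 hPa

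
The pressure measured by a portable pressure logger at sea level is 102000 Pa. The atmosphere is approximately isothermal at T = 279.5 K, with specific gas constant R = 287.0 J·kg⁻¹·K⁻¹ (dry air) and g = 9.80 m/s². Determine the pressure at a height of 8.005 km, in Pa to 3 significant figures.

P ≈ 38400 Pa

Scale height: H = RT/g = 287.0 × 279.5 / 9.80 = 8185.4 m.
Barometric formula: P = P₀ exp(−z/H).
z/H = 8005.0/8185.4 = 0.97796; exp(−0.97796) = 0.37608.
P = 102000 × 0.37608 = 38360 Pa.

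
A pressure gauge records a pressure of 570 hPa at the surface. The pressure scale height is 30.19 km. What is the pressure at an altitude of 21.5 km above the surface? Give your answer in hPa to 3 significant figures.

Barometric formula: P = P₀ exp(−z/H).
z/H = 21500/30190 = 0.71216; exp(−0.71216) = 0.49058.
P = 570 × 0.49058 = 279.63 hPa.

P ≈ 280 hPa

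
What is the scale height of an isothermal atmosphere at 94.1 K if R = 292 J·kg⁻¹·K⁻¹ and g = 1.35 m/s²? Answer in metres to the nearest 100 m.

H ≈ 20400 m

The scale height of an isothermal atmosphere is H = RT/g.
H = 292 × 94.1 / 1.35 = 27477/1.35 = 20353 m.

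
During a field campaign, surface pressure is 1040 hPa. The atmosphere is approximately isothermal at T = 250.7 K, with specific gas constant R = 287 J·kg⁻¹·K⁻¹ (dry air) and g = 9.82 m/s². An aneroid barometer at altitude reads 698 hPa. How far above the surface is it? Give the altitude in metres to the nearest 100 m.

Scale height: H = RT/g = 287 × 250.7 / 9.82 = 7327.0 m.
Invert the barometric formula: z = H ln(P₀/P).
P₀/P = 1040/698 = 1.4900; ln(1.4900) = 0.39878.
z = 7327.0 × 0.39878 = 2921.9 m.

z ≈ 2900 m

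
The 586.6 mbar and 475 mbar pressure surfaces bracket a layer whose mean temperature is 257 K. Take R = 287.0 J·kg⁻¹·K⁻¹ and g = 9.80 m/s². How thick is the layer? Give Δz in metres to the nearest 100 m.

Hypsometric equation: Δz = (R T̄/g) ln(P₁/P₂).
R T̄/g = 287.0 × 257 / 9.80 = 7526.4 m.
ln(586.6/475) = ln(1.2349) = 0.21099.
Δz = 7526.4 × 0.21099 = 1588.0 m.

Δz ≈ 1600 m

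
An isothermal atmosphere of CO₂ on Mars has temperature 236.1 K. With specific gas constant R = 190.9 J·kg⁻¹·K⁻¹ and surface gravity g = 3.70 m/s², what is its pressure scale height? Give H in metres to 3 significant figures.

The scale height of an isothermal atmosphere is H = RT/g.
H = 190.9 × 236.1 / 3.70 = 45071/3.70 = 12181 m.

H ≈ 12200 m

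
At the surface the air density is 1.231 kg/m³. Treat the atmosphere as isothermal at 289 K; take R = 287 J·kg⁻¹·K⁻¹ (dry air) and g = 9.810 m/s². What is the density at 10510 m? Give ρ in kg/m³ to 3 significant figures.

Scale height: H = RT/g = 287 × 289 / 9.810 = 8454.9 m.
In an isothermal atmosphere, density decays like pressure: ρ = ρ₀ exp(−z/H).
z/H = 10510/8454.9 = 1.2431; exp(−1.2431) = 0.28849.
ρ = 1.231 × 0.28849 = 0.35513 kg/m³.

ρ ≈ 0.355 kg/m³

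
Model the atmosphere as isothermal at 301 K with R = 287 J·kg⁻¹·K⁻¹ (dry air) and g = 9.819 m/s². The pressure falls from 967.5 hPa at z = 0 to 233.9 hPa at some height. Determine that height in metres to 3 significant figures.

z ≈ 12500 m

Scale height: H = RT/g = 287 × 301 / 9.819 = 8797.9 m.
Invert the barometric formula: z = H ln(P₀/P).
P₀/P = 967.5/233.9 = 4.1364; ln(4.1364) = 1.4198.
z = 8797.9 × 1.4198 = 12491 m.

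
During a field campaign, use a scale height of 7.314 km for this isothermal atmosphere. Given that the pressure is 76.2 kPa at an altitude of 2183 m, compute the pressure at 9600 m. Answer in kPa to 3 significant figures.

Between two levels, P₂ = P₁ exp(−Δz/H) with Δz = z₂ − z₁.
Δz = 9600.0 − 2183.0 = 7417.0 m; Δz/H = 7417.0/7314.0 = 1.0141.
P₂ = 76.2 × exp(−1.0141) = 76.2 × 0.36273 = 27.640 kPa.

P ≈ 27.6 kPa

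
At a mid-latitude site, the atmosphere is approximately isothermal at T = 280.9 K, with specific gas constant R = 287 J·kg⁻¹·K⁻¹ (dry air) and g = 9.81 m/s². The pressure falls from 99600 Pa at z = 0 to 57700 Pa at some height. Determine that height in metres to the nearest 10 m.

Scale height: H = RT/g = 287 × 280.9 / 9.81 = 8218.0 m.
Invert the barometric formula: z = H ln(P₀/P).
P₀/P = 99600/57700 = 1.7262; ln(1.7262) = 0.54592.
z = 8218.0 × 0.54592 = 4486.4 m.

z ≈ 4490 m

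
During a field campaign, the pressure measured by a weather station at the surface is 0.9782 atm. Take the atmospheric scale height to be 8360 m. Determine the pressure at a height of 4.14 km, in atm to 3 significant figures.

P ≈ 0.596 atm

Barometric formula: P = P₀ exp(−z/H).
z/H = 4140.0/8360.0 = 0.49522; exp(−0.49522) = 0.60944.
P = 0.9782 × 0.60944 = 0.59615 atm.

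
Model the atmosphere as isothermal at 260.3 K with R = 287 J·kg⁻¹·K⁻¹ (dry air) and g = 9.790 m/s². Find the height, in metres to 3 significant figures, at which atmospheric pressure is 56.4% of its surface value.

Scale height: H = RT/g = 287 × 260.3 / 9.790 = 7630.9 m.
Set P/P₀ = exp(−z/H) = 0.564, so z = −H ln(0.564).
−ln(0.564) = 0.57270; z = 7630.9 × 0.57270 = 4370.2 m.

z ≈ 4370 m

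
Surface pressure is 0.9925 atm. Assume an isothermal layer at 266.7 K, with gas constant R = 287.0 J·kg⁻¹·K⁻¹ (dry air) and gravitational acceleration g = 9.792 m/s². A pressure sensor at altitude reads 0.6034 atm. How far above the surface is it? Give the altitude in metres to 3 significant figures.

Scale height: H = RT/g = 287.0 × 266.7 / 9.792 = 7816.9 m.
Invert the barometric formula: z = H ln(P₀/P).
P₀/P = 0.9925/0.6034 = 1.6448; ln(1.6448) = 0.49762.
z = 7816.9 × 0.49762 = 3889.8 m.

z ≈ 3890 m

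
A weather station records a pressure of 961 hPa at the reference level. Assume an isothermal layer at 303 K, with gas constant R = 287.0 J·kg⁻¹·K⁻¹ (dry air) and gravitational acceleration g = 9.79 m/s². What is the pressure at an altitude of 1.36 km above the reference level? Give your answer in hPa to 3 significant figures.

P ≈ 825 hPa

Scale height: H = RT/g = 287.0 × 303 / 9.79 = 8882.6 m.
Barometric formula: P = P₀ exp(−z/H).
z/H = 1360.0/8882.6 = 0.15311; exp(−0.15311) = 0.85804.
P = 961 × 0.85804 = 824.58 hPa.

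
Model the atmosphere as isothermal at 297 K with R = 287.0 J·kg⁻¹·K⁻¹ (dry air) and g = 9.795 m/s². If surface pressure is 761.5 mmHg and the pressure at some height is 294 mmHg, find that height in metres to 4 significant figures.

Scale height: H = RT/g = 287.0 × 297 / 9.795 = 8702.3 m.
Invert the barometric formula: z = H ln(P₀/P).
P₀/P = 761.5/294 = 2.5901; ln(2.5901) = 0.95170.
z = 8702.3 × 0.95170 = 8282.0 m.

z ≈ 8282 m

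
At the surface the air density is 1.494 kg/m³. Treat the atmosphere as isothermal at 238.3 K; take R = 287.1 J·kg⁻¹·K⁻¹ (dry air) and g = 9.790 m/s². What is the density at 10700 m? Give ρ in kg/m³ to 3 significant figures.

ρ ≈ 0.323 kg/m³

Scale height: H = RT/g = 287.1 × 238.3 / 9.790 = 6988.3 m.
In an isothermal atmosphere, density decays like pressure: ρ = ρ₀ exp(−z/H).
z/H = 10700/6988.3 = 1.5311; exp(−1.5311) = 0.21630.
ρ = 1.494 × 0.21630 = 0.32315 kg/m³.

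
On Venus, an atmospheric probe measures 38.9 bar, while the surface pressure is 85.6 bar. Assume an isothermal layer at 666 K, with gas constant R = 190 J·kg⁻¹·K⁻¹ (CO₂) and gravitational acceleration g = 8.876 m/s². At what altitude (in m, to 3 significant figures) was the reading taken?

z ≈ 11200 m

Scale height: H = RT/g = 190 × 666 / 8.876 = 14256 m.
Invert the barometric formula: z = H ln(P₀/P).
P₀/P = 85.6/38.9 = 2.2005; ln(2.2005) = 0.78868.
z = 14256 × 0.78868 = 11243 m.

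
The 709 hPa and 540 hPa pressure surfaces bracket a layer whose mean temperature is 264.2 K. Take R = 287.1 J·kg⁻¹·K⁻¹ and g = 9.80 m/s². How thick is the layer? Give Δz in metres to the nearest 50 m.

Δz ≈ 2100 m

Hypsometric equation: Δz = (R T̄/g) ln(P₁/P₂).
R T̄/g = 287.1 × 264.2 / 9.80 = 7740.0 m.
ln(709/540) = ln(1.3130) = 0.27231.
Δz = 7740.0 × 0.27231 = 2107.7 m.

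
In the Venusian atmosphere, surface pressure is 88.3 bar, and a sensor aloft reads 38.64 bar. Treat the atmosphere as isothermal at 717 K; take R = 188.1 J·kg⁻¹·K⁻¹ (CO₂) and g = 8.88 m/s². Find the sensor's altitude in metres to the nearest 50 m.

z ≈ 12550 m

Scale height: H = RT/g = 188.1 × 717 / 8.88 = 15188 m.
Invert the barometric formula: z = H ln(P₀/P).
P₀/P = 88.3/38.64 = 2.2852; ln(2.2852) = 0.82645.
z = 15188 × 0.82645 = 12552 m.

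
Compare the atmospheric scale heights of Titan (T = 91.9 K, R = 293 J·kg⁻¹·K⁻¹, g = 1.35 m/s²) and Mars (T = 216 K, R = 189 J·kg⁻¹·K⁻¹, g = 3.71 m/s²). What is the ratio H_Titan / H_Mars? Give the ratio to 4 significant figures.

H = RT/g for each body.
H_Titan = 293 × 91.9 / 1.35 = 19946 m.
H_Mars = 189 × 216 / 3.71 = 11004 m.
H_Titan/H_Mars = 19946/11004 = 1.8126.

H_Titan/H_Mars ≈ 1.813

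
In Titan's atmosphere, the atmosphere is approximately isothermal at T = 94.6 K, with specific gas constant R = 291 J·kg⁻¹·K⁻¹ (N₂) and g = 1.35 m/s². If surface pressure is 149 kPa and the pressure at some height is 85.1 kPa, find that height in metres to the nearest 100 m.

z ≈ 11400 m

Scale height: H = RT/g = 291 × 94.6 / 1.35 = 20392 m.
Invert the barometric formula: z = H ln(P₀/P).
P₀/P = 149/85.1 = 1.7509; ln(1.7509) = 0.56013.
z = 20392 × 0.56013 = 11422 m.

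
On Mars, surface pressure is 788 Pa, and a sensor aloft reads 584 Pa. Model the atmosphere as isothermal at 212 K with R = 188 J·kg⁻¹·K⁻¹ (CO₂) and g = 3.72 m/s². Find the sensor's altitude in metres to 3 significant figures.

Scale height: H = RT/g = 188 × 212 / 3.72 = 10714 m.
Invert the barometric formula: z = H ln(P₀/P).
P₀/P = 788/584 = 1.3493; ln(1.3493) = 0.29959.
z = 10714 × 0.29959 = 3209.8 m.

z ≈ 3210 m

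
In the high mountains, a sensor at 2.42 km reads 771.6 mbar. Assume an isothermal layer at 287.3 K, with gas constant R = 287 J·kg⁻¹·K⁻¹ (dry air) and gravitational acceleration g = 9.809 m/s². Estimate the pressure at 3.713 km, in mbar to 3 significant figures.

Scale height: H = RT/g = 287 × 287.3 / 9.809 = 8406.1 m.
Between two levels, P₂ = P₁ exp(−Δz/H) with Δz = z₂ − z₁.
Δz = 3713.0 − 2420.0 = 1293.0 m; Δz/H = 1293.0/8406.1 = 0.15382.
P₂ = 771.6 × exp(−0.15382) = 771.6 × 0.85743 = 661.59 mbar.

P ≈ 662 mbar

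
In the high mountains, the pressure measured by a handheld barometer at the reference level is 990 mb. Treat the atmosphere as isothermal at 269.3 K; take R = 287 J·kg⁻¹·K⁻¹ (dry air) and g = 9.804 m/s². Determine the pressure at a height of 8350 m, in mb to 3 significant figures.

P ≈ 343 mb

Scale height: H = RT/g = 287 × 269.3 / 9.804 = 7883.4 m.
Barometric formula: P = P₀ exp(−z/H).
z/H = 8350.0/7883.4 = 1.0592; exp(−1.0592) = 0.34673.
P = 990 × 0.34673 = 343.26 mb.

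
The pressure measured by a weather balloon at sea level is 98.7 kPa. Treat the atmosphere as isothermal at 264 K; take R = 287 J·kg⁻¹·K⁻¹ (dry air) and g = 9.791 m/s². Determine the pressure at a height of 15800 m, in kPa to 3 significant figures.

P ≈ 12.8 kPa

Scale height: H = RT/g = 287 × 264 / 9.791 = 7738.5 m.
Barometric formula: P = P₀ exp(−z/H).
z/H = 15800/7738.5 = 2.0417; exp(−2.0417) = 0.12981.
P = 98.7 × 0.12981 = 12.812 kPa.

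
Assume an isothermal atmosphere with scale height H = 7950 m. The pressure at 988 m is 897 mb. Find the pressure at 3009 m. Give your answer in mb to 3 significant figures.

Between two levels, P₂ = P₁ exp(−Δz/H) with Δz = z₂ − z₁.
Δz = 3009.0 − 988.00 = 2021.0 m; Δz/H = 2021.0/7950.0 = 0.25421.
P₂ = 897 × exp(−0.25421) = 897 × 0.77553 = 695.65 mb.

P ≈ 696 mb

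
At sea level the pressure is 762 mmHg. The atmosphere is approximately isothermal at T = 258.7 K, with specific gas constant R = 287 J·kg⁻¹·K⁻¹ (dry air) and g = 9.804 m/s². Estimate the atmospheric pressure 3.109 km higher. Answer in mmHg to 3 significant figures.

Scale height: H = RT/g = 287 × 258.7 / 9.804 = 7573.1 m.
Barometric formula: P = P₀ exp(−z/H).
z/H = 3109.0/7573.1 = 0.41053; exp(−0.41053) = 0.66330.
P = 762 × 0.66330 = 505.43 mmHg.

P ≈ 505 mmHg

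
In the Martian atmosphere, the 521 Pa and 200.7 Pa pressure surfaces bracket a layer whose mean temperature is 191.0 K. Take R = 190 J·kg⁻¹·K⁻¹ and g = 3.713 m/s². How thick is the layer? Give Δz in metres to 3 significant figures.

Hypsometric equation: Δz = (R T̄/g) ln(P₁/P₂).
R T̄/g = 190 × 191.0 / 3.713 = 9773.8 m.
ln(521/200.7) = ln(2.5959) = 0.95393.
Δz = 9773.8 × 0.95393 = 9323.5 m.

Δz ≈ 9320 m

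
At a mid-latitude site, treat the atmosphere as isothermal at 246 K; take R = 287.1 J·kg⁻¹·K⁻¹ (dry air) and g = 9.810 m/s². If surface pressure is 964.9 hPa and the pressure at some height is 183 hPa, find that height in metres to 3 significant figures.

Scale height: H = RT/g = 287.1 × 246 / 9.810 = 7199.4 m.
Invert the barometric formula: z = H ln(P₀/P).
P₀/P = 964.9/183 = 5.2727; ln(5.2727) = 1.6625.
z = 7199.4 × 1.6625 = 11969 m.

z ≈ 12000 m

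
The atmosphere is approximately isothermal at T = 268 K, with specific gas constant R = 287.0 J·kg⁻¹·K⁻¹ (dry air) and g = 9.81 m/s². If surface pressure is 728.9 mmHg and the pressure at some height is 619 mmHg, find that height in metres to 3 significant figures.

Scale height: H = RT/g = 287.0 × 268 / 9.81 = 7840.6 m.
Invert the barometric formula: z = H ln(P₀/P).
P₀/P = 728.9/619 = 1.1775; ln(1.1775) = 0.16339.
z = 7840.6 × 0.16339 = 1281.1 m.

z ≈ 1280 m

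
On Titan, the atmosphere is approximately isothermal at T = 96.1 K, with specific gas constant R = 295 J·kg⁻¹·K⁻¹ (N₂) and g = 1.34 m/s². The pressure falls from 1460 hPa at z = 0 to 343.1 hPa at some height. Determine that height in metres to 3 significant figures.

z ≈ 30600 m

Scale height: H = RT/g = 295 × 96.1 / 1.34 = 21156 m.
Invert the barometric formula: z = H ln(P₀/P).
P₀/P = 1460/343.1 = 4.2553; ln(4.2553) = 1.4482.
z = 21156 × 1.4482 = 30638 m.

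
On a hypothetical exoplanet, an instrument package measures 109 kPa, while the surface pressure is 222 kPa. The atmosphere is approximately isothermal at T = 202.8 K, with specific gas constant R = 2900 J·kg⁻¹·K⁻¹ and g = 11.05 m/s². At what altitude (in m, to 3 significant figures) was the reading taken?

z ≈ 37900 m

Scale height: H = RT/g = 2900 × 202.8 / 11.05 = 53224 m.
Invert the barometric formula: z = H ln(P₀/P).
P₀/P = 222/109 = 2.0367; ln(2.0367) = 0.71133.
z = 53224 × 0.71133 = 37860 m.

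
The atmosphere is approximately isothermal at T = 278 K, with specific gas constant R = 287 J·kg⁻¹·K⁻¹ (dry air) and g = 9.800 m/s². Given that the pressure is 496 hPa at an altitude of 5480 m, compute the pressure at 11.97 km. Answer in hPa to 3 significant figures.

P ≈ 224 hPa

Scale height: H = RT/g = 287 × 278 / 9.800 = 8141.4 m.
Between two levels, P₂ = P₁ exp(−Δz/H) with Δz = z₂ − z₁.
Δz = 11970 − 5480.0 = 6490.0 m; Δz/H = 6490.0/8141.4 = 0.79716.
P₂ = 496 × exp(−0.79716) = 496 × 0.45061 = 223.50 hPa.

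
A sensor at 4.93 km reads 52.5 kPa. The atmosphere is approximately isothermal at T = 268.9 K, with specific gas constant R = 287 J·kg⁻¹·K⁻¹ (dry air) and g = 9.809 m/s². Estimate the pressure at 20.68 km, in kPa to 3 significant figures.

Scale height: H = RT/g = 287 × 268.9 / 9.809 = 7867.7 m.
Between two levels, P₂ = P₁ exp(−Δz/H) with Δz = z₂ − z₁.
Δz = 20680 − 4930.0 = 15750 m; Δz/H = 15750/7867.7 = 2.0019.
P₂ = 52.5 × exp(−2.0019) = 52.5 × 0.13508 = 7.0917 kPa.

P ≈ 7.09 kPa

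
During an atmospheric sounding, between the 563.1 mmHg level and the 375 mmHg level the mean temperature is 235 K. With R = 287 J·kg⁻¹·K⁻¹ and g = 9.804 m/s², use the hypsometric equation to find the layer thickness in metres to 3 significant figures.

Hypsometric equation: Δz = (R T̄/g) ln(P₁/P₂).
R T̄/g = 287 × 235 / 9.804 = 6879.3 m.
ln(563.1/375) = ln(1.5016) = 0.40653.
Δz = 6879.3 × 0.40653 = 2796.6 m.

Δz ≈ 2800 m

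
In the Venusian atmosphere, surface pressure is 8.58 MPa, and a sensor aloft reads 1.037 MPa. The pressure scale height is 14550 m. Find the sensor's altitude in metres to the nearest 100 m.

z ≈ 30700 m

Invert the barometric formula: z = H ln(P₀/P).
P₀/P = 8.58/1.037 = 8.2739; ln(8.2739) = 2.1131.
z = 14550 × 2.1131 = 30746 m.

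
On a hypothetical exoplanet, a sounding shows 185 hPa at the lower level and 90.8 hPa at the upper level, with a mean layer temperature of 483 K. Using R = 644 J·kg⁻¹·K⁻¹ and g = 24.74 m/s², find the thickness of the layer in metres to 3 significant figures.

Hypsometric equation: Δz = (R T̄/g) ln(P₁/P₂).
R T̄/g = 644 × 483 / 24.74 = 12573 m.
ln(185/90.8) = ln(2.0374) = 0.71167.
Δz = 12573 × 0.71167 = 8947.8 m.

Δz ≈ 8950 m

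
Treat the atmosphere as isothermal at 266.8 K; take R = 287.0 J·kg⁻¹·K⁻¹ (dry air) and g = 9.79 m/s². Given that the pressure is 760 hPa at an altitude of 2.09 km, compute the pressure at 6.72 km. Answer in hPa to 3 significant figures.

P ≈ 420 hPa

Scale height: H = RT/g = 287.0 × 266.8 / 9.79 = 7821.4 m.
Between two levels, P₂ = P₁ exp(−Δz/H) with Δz = z₂ − z₁.
Δz = 6720.0 − 2090.0 = 4630.0 m; Δz/H = 4630.0/7821.4 = 0.59197.
P₂ = 760 × exp(−0.59197) = 760 × 0.55324 = 420.46 hPa.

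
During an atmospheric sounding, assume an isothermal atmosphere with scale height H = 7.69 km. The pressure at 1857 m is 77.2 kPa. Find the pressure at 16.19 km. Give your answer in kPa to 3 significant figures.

Between two levels, P₂ = P₁ exp(−Δz/H) with Δz = z₂ − z₁.
Δz = 16190 − 1857.0 = 14333 m; Δz/H = 14333/7690.0 = 1.8638.
P₂ = 77.2 × exp(−1.8638) = 77.2 × 0.15508 = 11.972 kPa.

P ≈ 12.0 kPa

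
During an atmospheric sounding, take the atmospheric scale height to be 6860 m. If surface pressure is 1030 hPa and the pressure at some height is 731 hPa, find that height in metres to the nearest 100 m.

z ≈ 2400 m

Invert the barometric formula: z = H ln(P₀/P).
P₀/P = 1030/731 = 1.4090; ln(1.4090) = 0.34288.
z = 6860.0 × 0.34288 = 2352.2 m.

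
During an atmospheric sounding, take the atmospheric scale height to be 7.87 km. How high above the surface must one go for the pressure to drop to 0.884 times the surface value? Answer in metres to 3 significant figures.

z ≈ 970 m

Set P/P₀ = exp(−z/H) = 0.884, so z = −H ln(0.884).
−ln(0.884) = 0.12330; z = 7870.0 × 0.12330 = 970.37 m.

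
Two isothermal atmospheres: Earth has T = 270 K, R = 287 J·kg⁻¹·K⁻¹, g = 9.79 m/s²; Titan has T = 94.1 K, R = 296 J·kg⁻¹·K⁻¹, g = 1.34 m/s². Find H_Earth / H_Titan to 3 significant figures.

H_Earth/H_Titan ≈ 0.381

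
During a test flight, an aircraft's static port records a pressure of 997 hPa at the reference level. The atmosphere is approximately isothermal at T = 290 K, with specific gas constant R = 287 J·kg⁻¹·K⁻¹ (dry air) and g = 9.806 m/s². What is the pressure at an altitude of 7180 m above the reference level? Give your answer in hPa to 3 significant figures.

P ≈ 428 hPa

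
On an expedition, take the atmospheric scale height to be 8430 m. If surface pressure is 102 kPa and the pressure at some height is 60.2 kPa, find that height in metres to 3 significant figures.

Invert the barometric formula: z = H ln(P₀/P).
P₀/P = 102/60.2 = 1.6944; ln(1.6944) = 0.52733.
z = 8430.0 × 0.52733 = 4445.4 m.

z ≈ 4450 m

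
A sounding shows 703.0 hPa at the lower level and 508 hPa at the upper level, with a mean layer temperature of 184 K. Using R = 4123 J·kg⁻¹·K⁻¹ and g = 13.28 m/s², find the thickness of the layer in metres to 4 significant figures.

Δz ≈ 18560 m

Hypsometric equation: Δz = (R T̄/g) ln(P₁/P₂).
R T̄/g = 4123 × 184 / 13.28 = 57126 m.
ln(703.0/508) = ln(1.3839) = 0.32491.
Δz = 57126 × 0.32491 = 18561 m.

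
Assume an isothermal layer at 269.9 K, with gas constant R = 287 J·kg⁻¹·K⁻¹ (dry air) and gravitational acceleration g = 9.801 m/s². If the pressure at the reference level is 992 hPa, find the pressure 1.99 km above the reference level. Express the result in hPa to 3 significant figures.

P ≈ 771 hPa

Scale height: H = RT/g = 287 × 269.9 / 9.801 = 7903.4 m.
Barometric formula: P = P₀ exp(−z/H).
z/H = 1990.0/7903.4 = 0.25179; exp(−0.25179) = 0.77741.
P = 992 × 0.77741 = 771.19 hPa.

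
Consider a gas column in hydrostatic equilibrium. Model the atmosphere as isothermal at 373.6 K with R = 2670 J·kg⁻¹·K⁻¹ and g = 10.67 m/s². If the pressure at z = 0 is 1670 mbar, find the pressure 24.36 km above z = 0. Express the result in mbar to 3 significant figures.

P ≈ 1290 mbar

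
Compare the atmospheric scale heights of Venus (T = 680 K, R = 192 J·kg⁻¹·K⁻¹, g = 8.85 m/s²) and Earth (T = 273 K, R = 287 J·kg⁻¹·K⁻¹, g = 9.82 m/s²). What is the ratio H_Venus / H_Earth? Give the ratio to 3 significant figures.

H = RT/g for each body.
H_Venus = 192 × 680 / 8.85 = 14753 m.
H_Earth = 287 × 273 / 9.82 = 7978.7 m.
H_Venus/H_Earth = 14753/7978.7 = 1.8490.

H_Venus/H_Earth ≈ 1.85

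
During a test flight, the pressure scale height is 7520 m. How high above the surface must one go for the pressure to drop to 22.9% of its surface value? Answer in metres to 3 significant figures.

z ≈ 11100 m

Set P/P₀ = exp(−z/H) = 0.229, so z = −H ln(0.229).
−ln(0.229) = 1.4740; z = 7520.0 × 1.4740 = 11084 m.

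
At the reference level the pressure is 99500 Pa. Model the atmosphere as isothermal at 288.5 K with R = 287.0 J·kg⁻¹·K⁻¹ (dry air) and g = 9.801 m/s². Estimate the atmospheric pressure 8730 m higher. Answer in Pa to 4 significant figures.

P ≈ 35400 Pa

Scale height: H = RT/g = 287.0 × 288.5 / 9.801 = 8448.1 m.
Barometric formula: P = P₀ exp(−z/H).
z/H = 8730.0/8448.1 = 1.0334; exp(−1.0334) = 0.35580.
P = 99500 × 0.35580 = 35402 Pa.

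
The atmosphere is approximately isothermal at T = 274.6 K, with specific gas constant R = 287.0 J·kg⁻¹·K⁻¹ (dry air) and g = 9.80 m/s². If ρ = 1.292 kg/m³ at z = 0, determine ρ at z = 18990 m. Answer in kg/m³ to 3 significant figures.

Scale height: H = RT/g = 287.0 × 274.6 / 9.80 = 8041.9 m.
In an isothermal atmosphere, density decays like pressure: ρ = ρ₀ exp(−z/H).
z/H = 18990/8041.9 = 2.3614; exp(−2.3614) = 0.094288.
ρ = 1.292 × 0.094288 = 0.12182 kg/m³.

ρ ≈ 0.122 kg/m³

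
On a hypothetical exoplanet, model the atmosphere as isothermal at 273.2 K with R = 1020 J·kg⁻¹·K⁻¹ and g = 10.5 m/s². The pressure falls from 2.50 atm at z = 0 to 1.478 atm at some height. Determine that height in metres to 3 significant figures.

Scale height: H = RT/g = 1020 × 273.2 / 10.5 = 26539 m.
Invert the barometric formula: z = H ln(P₀/P).
P₀/P = 2.50/1.478 = 1.6915; ln(1.6915) = 0.52562.
z = 26539 × 0.52562 = 13949 m.

z ≈ 13900 m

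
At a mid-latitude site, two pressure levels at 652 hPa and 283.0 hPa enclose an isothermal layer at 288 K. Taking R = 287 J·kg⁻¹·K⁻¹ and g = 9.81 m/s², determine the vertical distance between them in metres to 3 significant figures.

Δz ≈ 7030 m

Hypsometric equation: Δz = (R T̄/g) ln(P₁/P₂).
R T̄/g = 287 × 288 / 9.81 = 8425.7 m.
ln(652/283.0) = ln(2.3039) = 0.83460.
Δz = 8425.7 × 0.83460 = 7032.1 m.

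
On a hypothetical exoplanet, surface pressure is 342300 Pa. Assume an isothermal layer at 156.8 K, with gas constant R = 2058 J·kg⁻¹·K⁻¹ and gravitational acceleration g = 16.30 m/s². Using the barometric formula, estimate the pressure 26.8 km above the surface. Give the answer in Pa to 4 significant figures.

P ≈ 88410 Pa

Scale height: H = RT/g = 2058 × 156.8 / 16.30 = 19797 m.
Barometric formula: P = P₀ exp(−z/H).
z/H = 26800/19797 = 1.3537; exp(−1.3537) = 0.25828.
P = 342300 × 0.25828 = 88409 Pa.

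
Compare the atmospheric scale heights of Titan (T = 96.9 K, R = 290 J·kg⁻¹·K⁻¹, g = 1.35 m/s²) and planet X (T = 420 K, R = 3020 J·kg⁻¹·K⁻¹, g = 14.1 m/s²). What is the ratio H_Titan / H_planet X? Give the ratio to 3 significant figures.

H_Titan/H_planet X ≈ 0.231

H = RT/g for each body.
H_Titan = 290 × 96.9 / 1.35 = 20816 m.
H_planet X = 3020 × 420 / 14.1 = 89957 m.
H_Titan/H_planet X = 20816/89957 = 0.23140.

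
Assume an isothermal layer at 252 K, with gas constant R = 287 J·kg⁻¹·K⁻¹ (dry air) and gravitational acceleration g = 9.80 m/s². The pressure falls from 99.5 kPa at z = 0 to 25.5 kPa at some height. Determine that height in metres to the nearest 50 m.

z ≈ 10050 m

Scale height: H = RT/g = 287 × 252 / 9.80 = 7380.0 m.
Invert the barometric formula: z = H ln(P₀/P).
P₀/P = 99.5/25.5 = 3.9020; ln(3.9020) = 1.3615.
z = 7380.0 × 1.3615 = 10048 m.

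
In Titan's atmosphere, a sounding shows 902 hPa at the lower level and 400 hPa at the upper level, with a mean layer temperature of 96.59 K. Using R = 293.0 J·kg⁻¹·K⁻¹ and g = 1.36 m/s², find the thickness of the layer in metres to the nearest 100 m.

Δz ≈ 16900 m

Hypsometric equation: Δz = (R T̄/g) ln(P₁/P₂).
R T̄/g = 293.0 × 96.59 / 1.36 = 20809 m.
ln(902/400) = ln(2.2550) = 0.81315.
Δz = 20809 × 0.81315 = 16921 m.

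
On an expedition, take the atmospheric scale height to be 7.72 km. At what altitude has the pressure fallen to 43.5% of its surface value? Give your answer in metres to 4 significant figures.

Set P/P₀ = exp(−z/H) = 0.435, so z = −H ln(0.435).
−ln(0.435) = 0.83241; z = 7720.0 × 0.83241 = 6426.2 m.

z ≈ 6426 m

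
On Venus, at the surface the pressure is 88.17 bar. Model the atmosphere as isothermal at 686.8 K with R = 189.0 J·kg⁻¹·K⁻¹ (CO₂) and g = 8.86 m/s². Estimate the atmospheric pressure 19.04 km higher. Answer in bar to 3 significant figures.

Scale height: H = RT/g = 189.0 × 686.8 / 8.86 = 14651 m.
Barometric formula: P = P₀ exp(−z/H).
z/H = 19040/14651 = 1.2996; exp(−1.2996) = 0.27264.
P = 88.17 × 0.27264 = 24.039 bar.

P ≈ 24.0 bar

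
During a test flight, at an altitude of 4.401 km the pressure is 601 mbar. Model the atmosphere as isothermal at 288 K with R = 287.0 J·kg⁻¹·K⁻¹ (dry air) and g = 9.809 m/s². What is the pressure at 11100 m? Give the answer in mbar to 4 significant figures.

Scale height: H = RT/g = 287.0 × 288 / 9.809 = 8426.5 m.
Between two levels, P₂ = P₁ exp(−Δz/H) with Δz = z₂ − z₁.
Δz = 11100 − 4401.0 = 6699.0 m; Δz/H = 6699.0/8426.5 = 0.79499.
P₂ = 601 × exp(−0.79499) = 601 × 0.45159 = 271.41 mbar.

P ≈ 271.4 mbar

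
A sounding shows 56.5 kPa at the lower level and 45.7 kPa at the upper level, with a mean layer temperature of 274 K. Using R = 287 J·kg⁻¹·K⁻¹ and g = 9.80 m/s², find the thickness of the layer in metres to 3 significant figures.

Δz ≈ 1700 m

Hypsometric equation: Δz = (R T̄/g) ln(P₁/P₂).
R T̄/g = 287 × 274 / 9.80 = 8024.3 m.
ln(56.5/45.7) = ln(1.2363) = 0.21212.
Δz = 8024.3 × 0.21212 = 1702.1 m.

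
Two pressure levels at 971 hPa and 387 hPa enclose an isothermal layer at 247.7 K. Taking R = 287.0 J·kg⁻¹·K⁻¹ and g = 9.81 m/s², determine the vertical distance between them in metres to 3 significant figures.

Δz ≈ 6670 m

Hypsometric equation: Δz = (R T̄/g) ln(P₁/P₂).
R T̄/g = 287.0 × 247.7 / 9.81 = 7246.7 m.
ln(971/387) = ln(2.5090) = 0.91988.
Δz = 7246.7 × 0.91988 = 6666.1 m.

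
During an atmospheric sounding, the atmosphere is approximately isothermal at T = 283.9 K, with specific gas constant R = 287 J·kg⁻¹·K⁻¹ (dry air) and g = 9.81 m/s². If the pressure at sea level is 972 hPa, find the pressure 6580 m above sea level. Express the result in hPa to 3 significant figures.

Scale height: H = RT/g = 287 × 283.9 / 9.81 = 8305.7 m.
Barometric formula: P = P₀ exp(−z/H).
z/H = 6580.0/8305.7 = 0.79223; exp(−0.79223) = 0.45283.
P = 972 × 0.45283 = 440.15 hPa.

P ≈ 440 hPa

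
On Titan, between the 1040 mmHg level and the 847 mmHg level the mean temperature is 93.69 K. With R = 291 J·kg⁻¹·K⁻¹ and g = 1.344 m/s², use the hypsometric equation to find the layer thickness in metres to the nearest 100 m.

Δz ≈ 4200 m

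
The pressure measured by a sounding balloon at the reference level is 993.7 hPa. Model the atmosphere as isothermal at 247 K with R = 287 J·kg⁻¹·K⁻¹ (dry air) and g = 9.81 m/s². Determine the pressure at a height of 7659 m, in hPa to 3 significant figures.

Scale height: H = RT/g = 287 × 247 / 9.81 = 7226.2 m.
Barometric formula: P = P₀ exp(−z/H).
z/H = 7659.0/7226.2 = 1.0599; exp(−1.0599) = 0.34649.
P = 993.7 × 0.34649 = 344.31 hPa.

P ≈ 344 hPa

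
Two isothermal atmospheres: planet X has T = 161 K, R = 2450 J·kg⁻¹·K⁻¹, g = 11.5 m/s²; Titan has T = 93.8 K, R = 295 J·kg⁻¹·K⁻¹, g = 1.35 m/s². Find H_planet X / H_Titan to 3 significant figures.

H_planet X/H_Titan ≈ 1.67

H = RT/g for each body.
H_planet X = 2450 × 161 / 11.5 = 34300 m.
H_Titan = 295 × 93.8 / 1.35 = 20497 m.
H_planet X/H_Titan = 34300/20497 = 1.6734.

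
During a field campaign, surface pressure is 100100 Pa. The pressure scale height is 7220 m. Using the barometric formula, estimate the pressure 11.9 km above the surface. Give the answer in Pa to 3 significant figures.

Barometric formula: P = P₀ exp(−z/H).
z/H = 11900/7220.0 = 1.6482; exp(−1.6482) = 0.19240.
P = 100100 × 0.19240 = 19259 Pa.

P ≈ 19300 Pa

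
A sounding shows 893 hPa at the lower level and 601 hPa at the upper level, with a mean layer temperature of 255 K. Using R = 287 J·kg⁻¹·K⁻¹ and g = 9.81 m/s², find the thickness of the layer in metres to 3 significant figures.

Hypsometric equation: Δz = (R T̄/g) ln(P₁/P₂).
R T̄/g = 287 × 255 / 9.81 = 7460.2 m.
ln(893/601) = ln(1.4859) = 0.39602.
Δz = 7460.2 × 0.39602 = 2954.4 m.

Δz ≈ 2950 m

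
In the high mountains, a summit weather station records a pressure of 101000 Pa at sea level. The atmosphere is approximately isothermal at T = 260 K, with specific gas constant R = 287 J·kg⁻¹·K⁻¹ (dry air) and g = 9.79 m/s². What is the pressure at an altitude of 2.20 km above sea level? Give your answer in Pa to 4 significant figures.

P ≈ 75680 Pa

Scale height: H = RT/g = 287 × 260 / 9.79 = 7622.1 m.
Barometric formula: P = P₀ exp(−z/H).
z/H = 2200.0/7622.1 = 0.28863; exp(−0.28863) = 0.74929.
P = 101000 × 0.74929 = 75678 Pa.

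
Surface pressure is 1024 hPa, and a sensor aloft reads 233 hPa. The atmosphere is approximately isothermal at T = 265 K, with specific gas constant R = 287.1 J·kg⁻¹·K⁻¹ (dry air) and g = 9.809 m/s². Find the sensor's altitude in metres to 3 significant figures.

z ≈ 11500 m

Scale height: H = RT/g = 287.1 × 265 / 9.809 = 7756.3 m.
Invert the barometric formula: z = H ln(P₀/P).
P₀/P = 1024/233 = 4.3948; ln(4.3948) = 1.4804.
z = 7756.3 × 1.4804 = 11482 m.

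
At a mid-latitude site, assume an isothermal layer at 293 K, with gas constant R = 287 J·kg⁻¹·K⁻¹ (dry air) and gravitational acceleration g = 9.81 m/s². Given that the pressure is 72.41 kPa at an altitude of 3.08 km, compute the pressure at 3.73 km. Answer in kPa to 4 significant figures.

P ≈ 67.12 kPa

Scale height: H = RT/g = 287 × 293 / 9.81 = 8572.0 m.
Between two levels, P₂ = P₁ exp(−Δz/H) with Δz = z₂ − z₁.
Δz = 3730.0 − 3080.0 = 650.00 m; Δz/H = 650.00/8572.0 = 0.075828.
P₂ = 72.41 × exp(−0.075828) = 72.41 × 0.92698 = 67.123 kPa.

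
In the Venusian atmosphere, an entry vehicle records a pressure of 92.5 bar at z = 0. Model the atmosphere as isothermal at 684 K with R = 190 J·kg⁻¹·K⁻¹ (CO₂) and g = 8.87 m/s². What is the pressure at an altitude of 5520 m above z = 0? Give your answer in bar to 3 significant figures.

P ≈ 63.5 bar

Scale height: H = RT/g = 190 × 684 / 8.87 = 14652 m.
Barometric formula: P = P₀ exp(−z/H).
z/H = 5520.0/14652 = 0.37674; exp(−0.37674) = 0.68609.
P = 92.5 × 0.68609 = 63.463 bar.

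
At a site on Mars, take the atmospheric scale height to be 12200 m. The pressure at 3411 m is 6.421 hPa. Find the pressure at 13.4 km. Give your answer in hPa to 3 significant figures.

Between two levels, P₂ = P₁ exp(−Δz/H) with Δz = z₂ − z₁.
Δz = 13400 − 3411.0 = 9989.0 m; Δz/H = 9989.0/12200 = 0.81877.
P₂ = 6.421 × exp(−0.81877) = 6.421 × 0.44097 = 2.8315 hPa.

P ≈ 2.83 hPa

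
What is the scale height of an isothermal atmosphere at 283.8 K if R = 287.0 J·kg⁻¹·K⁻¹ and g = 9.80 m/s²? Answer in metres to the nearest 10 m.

H ≈ 8310 m

The scale height of an isothermal atmosphere is H = RT/g.
H = 287.0 × 283.8 / 9.80 = 81451/9.80 = 8311.3 m.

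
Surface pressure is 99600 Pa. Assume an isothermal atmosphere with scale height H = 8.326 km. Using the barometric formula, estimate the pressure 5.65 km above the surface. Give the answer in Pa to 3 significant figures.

Barometric formula: P = P₀ exp(−z/H).
z/H = 5650.0/8326.0 = 0.67860; exp(−0.67860) = 0.50733.
P = 99600 × 0.50733 = 50530 Pa.

P ≈ 50500 Pa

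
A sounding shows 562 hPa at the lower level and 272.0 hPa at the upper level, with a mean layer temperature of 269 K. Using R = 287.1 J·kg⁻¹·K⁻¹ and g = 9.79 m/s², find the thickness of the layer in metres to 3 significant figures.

Δz ≈ 5720 m

Hypsometric equation: Δz = (R T̄/g) ln(P₁/P₂).
R T̄/g = 287.1 × 269 / 9.79 = 7888.7 m.
ln(562/272.0) = ln(2.0662) = 0.72571.
Δz = 7888.7 × 0.72571 = 5724.9 m.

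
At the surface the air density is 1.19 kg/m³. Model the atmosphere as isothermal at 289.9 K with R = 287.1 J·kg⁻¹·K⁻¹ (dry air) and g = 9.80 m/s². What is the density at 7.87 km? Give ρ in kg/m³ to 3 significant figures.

Scale height: H = RT/g = 287.1 × 289.9 / 9.80 = 8492.9 m.
In an isothermal atmosphere, density decays like pressure: ρ = ρ₀ exp(−z/H).
z/H = 7870.0/8492.9 = 0.92666; exp(−0.92666) = 0.39587.
ρ = 1.19 × 0.39587 = 0.47109 kg/m³.

ρ ≈ 0.471 kg/m³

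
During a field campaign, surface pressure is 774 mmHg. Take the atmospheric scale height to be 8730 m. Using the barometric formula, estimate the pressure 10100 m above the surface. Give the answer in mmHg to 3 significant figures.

Barometric formula: P = P₀ exp(−z/H).
z/H = 10100/8730.0 = 1.1569; exp(−1.1569) = 0.31446.
P = 774 × 0.31446 = 243.39 mmHg.

P ≈ 243 mmHg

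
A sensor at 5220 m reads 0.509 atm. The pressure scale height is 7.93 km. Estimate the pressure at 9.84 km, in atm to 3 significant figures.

P ≈ 0.284 atm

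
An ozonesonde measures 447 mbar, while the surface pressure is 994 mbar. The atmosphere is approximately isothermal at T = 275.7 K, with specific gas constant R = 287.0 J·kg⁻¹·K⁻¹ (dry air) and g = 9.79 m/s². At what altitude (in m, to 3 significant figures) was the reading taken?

Scale height: H = RT/g = 287.0 × 275.7 / 9.79 = 8082.3 m.
Invert the barometric formula: z = H ln(P₀/P).
P₀/P = 994/447 = 2.2237; ln(2.2237) = 0.79917.
z = 8082.3 × 0.79917 = 6459.1 m.

z ≈ 6460 m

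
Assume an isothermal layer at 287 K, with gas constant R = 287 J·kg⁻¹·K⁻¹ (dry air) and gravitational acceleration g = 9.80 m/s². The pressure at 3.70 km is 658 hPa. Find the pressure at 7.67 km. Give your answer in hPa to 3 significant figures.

Scale height: H = RT/g = 287 × 287 / 9.80 = 8405.0 m.
Between two levels, P₂ = P₁ exp(−Δz/H) with Δz = z₂ − z₁.
Δz = 7670.0 − 3700.0 = 3970.0 m; Δz/H = 3970.0/8405.0 = 0.47234.
P₂ = 658 × exp(−0.47234) = 658 × 0.62354 = 410.29 hPa.

P ≈ 410 hPa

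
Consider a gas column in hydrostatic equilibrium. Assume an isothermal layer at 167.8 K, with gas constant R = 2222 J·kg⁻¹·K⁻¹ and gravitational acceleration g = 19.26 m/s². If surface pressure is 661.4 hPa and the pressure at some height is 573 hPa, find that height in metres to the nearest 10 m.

Scale height: H = RT/g = 2222 × 167.8 / 19.26 = 19359 m.
Invert the barometric formula: z = H ln(P₀/P).
P₀/P = 661.4/573 = 1.1543; ln(1.1543) = 0.14349.
z = 19359 × 0.14349 = 2777.8 m.

z ≈ 2780 m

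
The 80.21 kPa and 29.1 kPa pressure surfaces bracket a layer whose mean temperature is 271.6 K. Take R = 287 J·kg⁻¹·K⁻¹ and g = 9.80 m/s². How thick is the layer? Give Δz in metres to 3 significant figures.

Hypsometric equation: Δz = (R T̄/g) ln(P₁/P₂).
R T̄/g = 287 × 271.6 / 9.80 = 7954.0 m.
ln(80.21/29.1) = ln(2.7564) = 1.0139.
Δz = 7954.0 × 1.0139 = 8064.6 m.

Δz ≈ 8060 m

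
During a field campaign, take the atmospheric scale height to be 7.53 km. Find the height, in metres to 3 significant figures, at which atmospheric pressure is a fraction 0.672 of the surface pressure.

z ≈ 2990 m

Set P/P₀ = exp(−z/H) = 0.672, so z = −H ln(0.672).
−ln(0.672) = 0.39750; z = 7530.0 × 0.39750 = 2993.2 m.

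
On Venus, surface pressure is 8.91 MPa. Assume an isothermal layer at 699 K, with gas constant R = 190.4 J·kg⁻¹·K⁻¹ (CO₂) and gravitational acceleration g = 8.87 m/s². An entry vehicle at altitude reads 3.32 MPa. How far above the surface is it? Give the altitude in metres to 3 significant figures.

z ≈ 14800 m

Scale height: H = RT/g = 190.4 × 699 / 8.87 = 15004 m.
Invert the barometric formula: z = H ln(P₀/P).
P₀/P = 8.91/3.32 = 2.6837; ln(2.6837) = 0.98720.
z = 15004 × 0.98720 = 14812 m.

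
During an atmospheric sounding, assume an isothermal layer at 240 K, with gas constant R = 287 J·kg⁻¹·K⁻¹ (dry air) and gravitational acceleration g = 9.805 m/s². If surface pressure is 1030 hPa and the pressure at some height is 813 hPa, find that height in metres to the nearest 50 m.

z ≈ 1650 m

Scale height: H = RT/g = 287 × 240 / 9.805 = 7025.0 m.
Invert the barometric formula: z = H ln(P₀/P).
P₀/P = 1030/813 = 1.2669; ln(1.2669) = 0.23657.
z = 7025.0 × 0.23657 = 1661.9 m.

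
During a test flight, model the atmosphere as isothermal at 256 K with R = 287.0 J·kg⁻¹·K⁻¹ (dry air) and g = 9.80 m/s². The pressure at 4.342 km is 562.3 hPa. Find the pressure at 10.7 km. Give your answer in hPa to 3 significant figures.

P ≈ 241 hPa

Scale height: H = RT/g = 287.0 × 256 / 9.80 = 7497.1 m.
Between two levels, P₂ = P₁ exp(−Δz/H) with Δz = z₂ − z₁.
Δz = 10700 − 4342.0 = 6358.0 m; Δz/H = 6358.0/7497.1 = 0.84806.
P₂ = 562.3 × exp(−0.84806) = 562.3 × 0.42824 = 240.80 hPa.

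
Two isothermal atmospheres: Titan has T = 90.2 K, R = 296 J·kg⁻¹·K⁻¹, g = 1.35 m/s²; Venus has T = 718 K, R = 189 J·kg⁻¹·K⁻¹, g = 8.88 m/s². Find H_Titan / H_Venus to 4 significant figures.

H = RT/g for each body.
H_Titan = 296 × 90.2 / 1.35 = 19777 m.
H_Venus = 189 × 718 / 8.88 = 15282 m.
H_Titan/H_Venus = 19777/15282 = 1.2941.

H_Titan/H_Venus ≈ 1.294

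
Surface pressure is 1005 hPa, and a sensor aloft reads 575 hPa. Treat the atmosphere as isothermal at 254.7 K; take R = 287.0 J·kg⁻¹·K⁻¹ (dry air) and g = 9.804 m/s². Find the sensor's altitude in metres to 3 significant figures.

Scale height: H = RT/g = 287.0 × 254.7 / 9.804 = 7456.0 m.
Invert the barometric formula: z = H ln(P₀/P).
P₀/P = 1005/575 = 1.7478; ln(1.7478) = 0.55836.
z = 7456.0 × 0.55836 = 4163.1 m.

z ≈ 4160 m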